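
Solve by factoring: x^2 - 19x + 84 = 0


We need two numbers that multiply to 84 and add to -19.
Those numbers are -7 and -12 (since (-7) * (-12) = 84 and (-7) + (-12) = -19).
So x^2 - 19x + 84 = (x - 7)(x - 12) = 0
Setting each factor to zero: x = 7 or x = 12

x = 7, x = 12


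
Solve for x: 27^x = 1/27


Express both sides with the same base.
1/27 = 27^(-1)
Since the bases match: x = -1

x = -1


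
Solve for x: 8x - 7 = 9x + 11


Starting with: 8x - 7 = 9x + 11
Move all x terms to left: (8 - 9)x = 11 + 7
Simplify: -x = 18
Divide both sides by -1: x = -18

x = -18


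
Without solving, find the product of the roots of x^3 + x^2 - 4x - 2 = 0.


By Vieta's formulas for x^3 + bx^2 + cx + d = 0:
  r1 + r2 + r3 = -b/a = -1
  r1*r2 + r1*r3 + r2*r3 = c/a = -4
  r1*r2*r3 = -d/a = 2


Product = 2


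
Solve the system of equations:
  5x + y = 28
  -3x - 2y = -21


Using Cramer's rule:
Determinant D = (5)(-2) - (-3)(1) = -10 + 3 = -7
Dx = (28)(-2) - (-21)(1) = -56 + 21 = -35
Dy = (5)(-21) - (-3)(28) = -105 + 84 = -21
x = Dx/D = -35/-7 = 5
y = Dy/D = -21/-7 = 3

x = 5, y = 3


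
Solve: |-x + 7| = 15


An absolute value equation |expr| = 15 gives two cases:
Case 1: -x + 7 = 15
  -x = 8, so x = -8
Case 2: -x + 7 = -15
  -x = -22, so x = 22

x = -8, x = 22


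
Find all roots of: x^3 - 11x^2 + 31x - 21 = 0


Let p(x) = x^3 - 11x^2 + 31x - 21. By the rational root theorem (leading coefficient 1), any rational root is an integer divisor of 21: try ±1, ±2, ... in turn.
Test x = 1: value = 0 ✓, so (x - 1) is a factor.
Synthetic division by (x - 1): bring down 1; 1(1) - 11 = -10; (-10)(1) + 31 = 21; 21(1) - 21 = 0 → quotient x^2 - 10x + 21, remainder 0.
Solve the quadratic x^2 - 10x + 21 = 0: discriminant = (-10)^2 - 4(1)(21) = 100 - 84 = 16.
sqrt(16) = 4, so x = (10 ± 4)/2: x = 7 or x = 3.
Collecting all roots found:

x = 1, x = 3, x = 7


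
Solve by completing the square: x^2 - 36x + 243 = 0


Start: x^2 - 36x + 243 = 0
Move constant: x^2 - 36x = -243
Half of -36 is -18, squared is 324
Add 324 to both sides: x^2 - 36x + 324 = 81
(x - 18)^2 = 81
x - 18 = ±9
x = 18 + 9 = 27 or x = 18 - 9 = 9

x = 9, x = 27


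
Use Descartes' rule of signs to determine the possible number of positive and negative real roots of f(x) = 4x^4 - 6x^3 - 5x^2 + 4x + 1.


Descartes' rule of signs:

For positive roots, count sign changes in f(x) = 4x^4 - 6x^3 - 5x^2 + 4x + 1:
Signs of coefficients: +, -, -, +, +
Number of sign changes: 2
Possible positive real roots: 2, 0

For negative roots, examine f(-x) = 4x^4 + 6x^3 - 5x^2 - 4x + 1:
Signs of coefficients: +, +, -, -, +
Number of sign changes: 2
Possible negative real roots: 2, 0

Positive roots: 2 or 0; Negative roots: 2 or 0


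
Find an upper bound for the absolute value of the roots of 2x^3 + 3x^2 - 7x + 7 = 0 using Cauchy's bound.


Cauchy's bound: all roots r satisfy |r| <= 1 + max(|a_i/a_n|) for i = 0,...,n-1
where a_n is the leading coefficient.

Coefficients: [2, 3, -7, 7]
Leading coefficient a_n = 2
Ratios |a_i/a_n|: 3/2, 7/2, 7/2
Maximum ratio: 7/2
Cauchy's bound: |r| <= 1 + 7/2 = 9/2

Upper bound = 9/2


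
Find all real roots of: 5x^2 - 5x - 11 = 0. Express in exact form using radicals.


Using the quadratic formula: x = (-b ± sqrt(b^2 - 4ac)) / (2a)
Here a = 5, b = -5, c = -11
Discriminant = b^2 - 4ac = (-5)^2 - 4(5)(-11) = 25 + 220 = 245
Since discriminant = 245 > 0, there are two real roots.
x = (5 ± 7*sqrt(5)) / 10
Numerically: x ≈ 2.0652 or x ≈ -1.0652

x = (5 + 7*sqrt(5)) / 10 or x = (5 - 7*sqrt(5)) / 10


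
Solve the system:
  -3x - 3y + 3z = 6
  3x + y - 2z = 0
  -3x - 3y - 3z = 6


Using Cramer's rule. Expand each determinant along the first row.
D  = (-3)*[1*(-3) - (-2)*(-3)] - (-3)*[3*(-3) - (-2)*(-3)] + 3*[3*(-3) - 1*(-3)]
  = (-3)*(-9) - (-3)*(-15) + 3*(-6) = -36
Dx = 6*[1*(-3) - (-2)*(-3)] - (-3)*[0*(-3) - (-2)*6] + 3*[0*(-3) - 1*6]
  = 6*(-9) - (-3)*(12) + 3*(-6) = -36
Dy = (-3)*[0*(-3) - (-2)*6] - 6*[3*(-3) - (-2)*(-3)] + 3*[3*6 - 0*(-3)]
  = (-3)*(12) - 6*(-15) + 3*(18) = 108
Dz = (-3)*[1*6 - 0*(-3)] - (-3)*[3*6 - 0*(-3)] + 6*[3*(-3) - 1*(-3)]
  = (-3)*(6) - (-3)*(18) + 6*(-6) = 0
x = Dx/D = -36/-36 = 1, y = Dy/D = 108/-36 = -3, z = Dz/D = 0/-36 = 0
Check eq1: (-3)(1) + (-3)(-3) + (3)(0) = 6 = 6 ✓
Check eq2: (3)(1) + (1)(-3) + (-2)(0) = 0 = 0 ✓
Check eq3: (-3)(1) + (-3)(-3) + (-3)(0) = 6 = 6 ✓

x = 1, y = -3, z = 0


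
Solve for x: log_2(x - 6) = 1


Convert to exponential form: x - 6 = 2^1 = 2
x = 2 + 6 = 8
Check: log_2(8 - 6) = log_2(2) = log_2(2) = 1 ✓

x = 8


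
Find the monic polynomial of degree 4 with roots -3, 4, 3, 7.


A monic polynomial with roots -3, 4, 3, 7 is:
p(x) = (x + 3)(x - 4)(x - 3)(x - 7)
After multiplying by (x + 3): x + 3
After multiplying by (x - 4): x^2 - x - 12
After multiplying by (x - 3): x^3 - 4x^2 - 9x + 36
After multiplying by (x - 7): x^4 - 11x^3 + 19x^2 + 99x - 252

x^4 - 11x^3 + 19x^2 + 99x - 252


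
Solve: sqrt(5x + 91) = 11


Square both sides: 5x + 91 = 11^2 = 121
5x = 121 - 91 = 30
x = 6
Check: sqrt(5*6 + 91) = sqrt(121) = 11 ✓

x = 6


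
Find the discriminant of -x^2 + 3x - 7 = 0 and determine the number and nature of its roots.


For ax^2 + bx + c = 0, discriminant D = b^2 - 4ac
Here a = -1, b = 3, c = -7
D = (3)^2 - 4(-1)(-7) = 9 - 28 = -19

D = -19 < 0
The equation has no real roots (2 complex conjugate roots).

Discriminant = -19, no real roots (2 complex conjugate roots)


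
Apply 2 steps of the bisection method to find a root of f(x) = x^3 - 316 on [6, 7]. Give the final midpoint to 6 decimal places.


f(x) = x^3 - 316
f(6) = -100 < 0
f(7) = 27 > 0

Step 1: midpoint = (6.000000 + 7.000000)/2 = 6.500000
  f(6.500000) = -41.375000
  f(mid) < 0, so root is in [6.500000, 7.000000]

Step 2: midpoint = (6.500000 + 7.000000)/2 = 6.750000
  f(6.750000) = -8.453125
  f(mid) < 0, so root is in [6.750000, 7.000000]

midpoint = 6.750000


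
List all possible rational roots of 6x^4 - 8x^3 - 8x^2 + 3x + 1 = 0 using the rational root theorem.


Rational root theorem: possible roots are ±p/q where:
  p divides the constant term (1): p ∈ {1}
  q divides the leading coefficient (6): q ∈ {1, 2, 3, 6}

All possible rational roots: -1, -1/2, -1/3, -1/6, 1/6, 1/3, 1/2, 1

-1, -1/2, -1/3, -1/6, 1/6, 1/3, 1/2, 1


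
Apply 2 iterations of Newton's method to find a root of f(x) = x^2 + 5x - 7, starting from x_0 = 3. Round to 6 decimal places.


Newton's method: x_(n+1) = x_n - f(x_n)/f'(x_n)
f(x) = x^2 + 5x - 7
f'(x) = 2x + 5

Iteration 1:
  f(3.000000) = 17.000000
  f'(3.000000) = 11.000000
  x_1 = 3.000000 - (17.000000)/(11.000000) = 1.454545

Iteration 2:
  f(1.454545) = 2.388430
  f'(1.454545) = 7.909091
  x_2 = 1.454545 - (2.388430)/(7.909091) = 1.152560

x_2 = 1.152560


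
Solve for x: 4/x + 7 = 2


Subtract 7 from both sides: 4/x = -5
Multiply both sides by x: 4 = -5 * x
Divide by -5: x = -4/5

x = -4/5


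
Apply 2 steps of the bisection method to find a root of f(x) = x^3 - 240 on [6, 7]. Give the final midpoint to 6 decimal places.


f(x) = x^3 - 240
f(6) = -24 < 0
f(7) = 103 > 0

Step 1: midpoint = (6.000000 + 7.000000)/2 = 6.500000
  f(6.500000) = 34.625000
  f(mid) > 0, so root is in [6.000000, 6.500000]

Step 2: midpoint = (6.000000 + 6.500000)/2 = 6.250000
  f(6.250000) = 4.140625
  f(mid) > 0, so root is in [6.000000, 6.250000]

midpoint = 6.250000


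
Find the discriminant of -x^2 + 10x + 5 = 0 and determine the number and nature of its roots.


For ax^2 + bx + c = 0, discriminant D = b^2 - 4ac
Here a = -1, b = 10, c = 5
D = (10)^2 - 4(-1)(5) = 100 + 20 = 120

D = 120 > 0 but not a perfect square
The equation has 2 distinct real irrational roots.

Discriminant = 120, 2 distinct real irrational roots


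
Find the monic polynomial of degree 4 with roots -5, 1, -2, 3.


A monic polynomial with roots -5, 1, -2, 3 is:
p(x) = (x + 5)(x - 1)(x + 2)(x - 3)
After multiplying by (x + 5): x + 5
After multiplying by (x - 1): x^2 + 4x - 5
After multiplying by (x + 2): x^3 + 6x^2 + 3x - 10
After multiplying by (x - 3): x^4 + 3x^3 - 15x^2 - 19x + 30

x^4 + 3x^3 - 15x^2 - 19x + 30


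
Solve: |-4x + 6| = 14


An absolute value equation |expr| = 14 gives two cases:
Case 1: -4x + 6 = 14
  -4x = 8, so x = -2
Case 2: -4x + 6 = -14
  -4x = -20, so x = 5

x = -2, x = 5


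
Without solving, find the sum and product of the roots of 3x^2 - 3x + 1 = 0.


By Vieta's formulas for ax^2 + bx + c = 0:
  Sum of roots = -b/a
  Product of roots = c/a

Here a = 3, b = -3, c = 1
Sum = -(-3)/3 = 1
Product = 1/3 = 1/3

Sum = 1, Product = 1/3


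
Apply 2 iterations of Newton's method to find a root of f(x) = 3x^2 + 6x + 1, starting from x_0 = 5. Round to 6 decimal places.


Newton's method: x_(n+1) = x_n - f(x_n)/f'(x_n)
f(x) = 3x^2 + 6x + 1
f'(x) = 6x + 6

Iteration 1:
  f(5.000000) = 106.000000
  f'(5.000000) = 36.000000
  x_1 = 5.000000 - (106.000000)/(36.000000) = 2.055556

Iteration 2:
  f(2.055556) = 26.009259
  f'(2.055556) = 18.333333
  x_2 = 2.055556 - (26.009259)/(18.333333) = 0.636869

x_2 = 0.636869


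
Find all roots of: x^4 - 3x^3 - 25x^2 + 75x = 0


The constant term is 0, so x = 0 is a root. Factor out x:
  x^3 - 3x^2 - 25x + 75 = 0
Let p(x) = x^3 - 3x^2 - 25x + 75. By the rational root theorem (leading coefficient 1), any rational root is an integer divisor of 75: try ±1, ±2, ... in turn.
Test x = 1: value = 48 ≠ 0.
Test x = -1: value = 96 ≠ 0.
Test x = 3: value = 0 ✓, so (x - 3) is a factor.
Synthetic division by (x - 3): bring down 1; 1(3) - 3 = 0; 0(3) - 25 = -25; (-25)(3) + 75 = 0 → quotient x^2 - 25, remainder 0.
Solve the quadratic x^2 - 25 = 0: discriminant = 0^2 - 4(1)(-25) = 0 + 100 = 100.
sqrt(100) = 10, so x = (0 ± 10)/2: x = 5 or x = -5.
Collecting all roots found:

x = -5, x = 0, x = 3, x = 5


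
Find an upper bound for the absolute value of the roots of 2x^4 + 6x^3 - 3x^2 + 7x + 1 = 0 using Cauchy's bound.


Cauchy's bound: all roots r satisfy |r| <= 1 + max(|a_i/a_n|) for i = 0,...,n-1
where a_n is the leading coefficient.

Coefficients: [2, 6, -3, 7, 1]
Leading coefficient a_n = 2
Ratios |a_i/a_n|: 3, 3/2, 7/2, 1/2
Maximum ratio: 7/2
Cauchy's bound: |r| <= 1 + 7/2 = 9/2

Upper bound = 9/2


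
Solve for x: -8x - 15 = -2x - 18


Starting with: -8x - 15 = -2x - 18
Move all x terms to left: (-8 + 2)x = -18 + 15
Simplify: -6x = -3
Divide both sides by -6: x = 1/2

x = 1/2


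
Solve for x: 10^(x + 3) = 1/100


Express both sides with the same base.
1/100 = 10^(-2)
Since the bases match, equate exponents: x + 3 = -2
So x = -2 - (3) = -5

x = -5


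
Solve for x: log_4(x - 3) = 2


Convert to exponential form: x - 3 = 4^2 = 16
x = 16 + 3 = 19
Check: log_4(19 - 3) = log_4(16) = log_4(16) = 2 ✓

x = 19


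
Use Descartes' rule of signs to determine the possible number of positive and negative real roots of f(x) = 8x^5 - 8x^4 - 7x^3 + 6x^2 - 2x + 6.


Descartes' rule of signs:

For positive roots, count sign changes in f(x) = 8x^5 - 8x^4 - 7x^3 + 6x^2 - 2x + 6:
Signs of coefficients: +, -, -, +, -, +
Number of sign changes: 4
Possible positive real roots: 4, 2, 0

For negative roots, examine f(-x) = -8x^5 - 8x^4 + 7x^3 + 6x^2 + 2x + 6:
Signs of coefficients: -, -, +, +, +, +
Number of sign changes: 1
Possible negative real roots: 1

Positive roots: 4 or 2 or 0; Negative roots: 1


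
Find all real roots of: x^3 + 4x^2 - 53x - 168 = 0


Let p(x) = x^3 + 4x^2 - 53x - 168. By the rational root theorem (leading coefficient 1), any rational root is an integer divisor of 168: try ±1, ±2, ... in turn.
Test x = 1: value = -216 ≠ 0.
Test x = -1: value = -112 ≠ 0.
Test x = 2: value = -250 ≠ 0.
Test x = -2: value = -54 ≠ 0.
Test x = 3: value = -264 ≠ 0.
Test x = -3: value = 0 ✓, so (x + 3) is a factor.
Synthetic division by (x + 3): bring down 1; 1(-3) + 4 = 1; 1(-3) - 53 = -56; (-56)(-3) - 168 = 0 → quotient x^2 + x - 56, remainder 0.
Solve the quadratic x^2 + x - 56 = 0: discriminant = 1^2 - 4(1)(-56) = 1 + 224 = 225.
sqrt(225) = 15, so x = (-1 ± 15)/2: x = 7 or x = -8.

x = -8, x = -3, x = 7


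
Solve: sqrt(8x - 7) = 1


Square both sides: 8x - 7 = 1^2 = 1
8x = 1 + 7 = 8
x = 1
Check: sqrt(8*1 - 7) = sqrt(1) = 1 ✓

x = 1


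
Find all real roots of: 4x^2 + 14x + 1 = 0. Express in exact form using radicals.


Using the quadratic formula: x = (-b ± sqrt(b^2 - 4ac)) / (2a)
Here a = 4, b = 14, c = 1
Discriminant = b^2 - 4ac = 14^2 - 4(4)(1) = 196 - 16 = 180
Since discriminant = 180 > 0, there are two real roots.
x = (-14 ± 6*sqrt(5)) / 8
Simplifying: x = (-7 ± 3*sqrt(5)) / 4
Numerically: x ≈ -0.0729 or x ≈ -3.4271

x = (-7 + 3*sqrt(5)) / 4 or x = (-7 - 3*sqrt(5)) / 4


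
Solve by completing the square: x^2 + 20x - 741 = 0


Start: x^2 + 20x - 741 = 0
Move constant: x^2 + 20x = 741
Half of 20 is 10, squared is 100
Add 100 to both sides: x^2 + 20x + 100 = 841
(x + 10)^2 = 841
x + 10 = ±29
x = -10 + 29 = 19 or x = -10 - 29 = -39

x = -39, x = 19


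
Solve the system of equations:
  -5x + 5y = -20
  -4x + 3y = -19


Using Cramer's rule:
Determinant D = (-5)(3) - (-4)(5) = -15 + 20 = 5
Dx = (-20)(3) - (-19)(5) = -60 + 95 = 35
Dy = (-5)(-19) - (-4)(-20) = 95 - 80 = 15
x = Dx/D = 35/5 = 7
y = Dy/D = 15/5 = 3

x = 7, y = 3


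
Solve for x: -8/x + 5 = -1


Subtract 5 from both sides: -8/x = -6
Multiply both sides by x: -8 = -6 * x
Divide by -6: x = 4/3

x = 4/3


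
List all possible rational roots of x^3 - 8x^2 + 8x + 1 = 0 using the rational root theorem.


Rational root theorem: possible roots are ±p/q where:
  p divides the constant term (1): p ∈ {1}
  q divides the leading coefficient (1): q ∈ {1}

All possible rational roots: -1, 1

-1, 1


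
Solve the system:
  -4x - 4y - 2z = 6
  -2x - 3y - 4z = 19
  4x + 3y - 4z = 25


Using Cramer's rule. Expand each determinant along the first row.
D  = (-4)*[(-3)*(-4) - (-4)*3] - (-4)*[(-2)*(-4) - (-4)*4] + (-2)*[(-2)*3 - (-3)*4]
  = (-4)*(24) - (-4)*(24) + (-2)*(6) = -12
Dx = 6*[(-3)*(-4) - (-4)*3] - (-4)*[19*(-4) - (-4)*25] + (-2)*[19*3 - (-3)*25]
  = 6*(24) - (-4)*(24) + (-2)*(132) = -24
Dy = (-4)*[19*(-4) - (-4)*25] - 6*[(-2)*(-4) - (-4)*4] + (-2)*[(-2)*25 - 19*4]
  = (-4)*(24) - 6*(24) + (-2)*(-126) = 12
Dz = (-4)*[(-3)*25 - 19*3] - (-4)*[(-2)*25 - 19*4] + 6*[(-2)*3 - (-3)*4]
  = (-4)*(-132) - (-4)*(-126) + 6*(6) = 60
x = Dx/D = -24/-12 = 2, y = Dy/D = 12/-12 = -1, z = Dz/D = 60/-12 = -5
Check eq1: (-4)(2) + (-4)(-1) + (-2)(-5) = 6 = 6 ✓
Check eq2: (-2)(2) + (-3)(-1) + (-4)(-5) = 19 = 19 ✓
Check eq3: (4)(2) + (3)(-1) + (-4)(-5) = 25 = 25 ✓

x = 2, y = -1, z = -5


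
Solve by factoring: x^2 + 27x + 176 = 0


We need two numbers that multiply to 176 and add to 27.
Those numbers are 11 and 16 (since 11 * 16 = 176 and 11 + 16 = 27).
So x^2 + 27x + 176 = (x + 11)(x + 16) = 0
Setting each factor to zero: x = -11 or x = -16

x = -16, x = -11


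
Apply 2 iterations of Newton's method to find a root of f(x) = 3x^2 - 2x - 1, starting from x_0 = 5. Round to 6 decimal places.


Newton's method: x_(n+1) = x_n - f(x_n)/f'(x_n)
f(x) = 3x^2 - 2x - 1
f'(x) = 6x - 2

Iteration 1:
  f(5.000000) = 64.000000
  f'(5.000000) = 28.000000
  x_1 = 5.000000 - (64.000000)/(28.000000) = 2.714286

Iteration 2:
  f(2.714286) = 15.673469
  f'(2.714286) = 14.285714
  x_2 = 2.714286 - (15.673469)/(14.285714) = 1.617143

x_2 = 1.617143


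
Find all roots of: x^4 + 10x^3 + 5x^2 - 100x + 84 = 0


Let p(x) = x^4 + 10x^3 + 5x^2 - 100x + 84. By the rational root theorem (leading coefficient 1), any rational root is an integer divisor of 84: try ±1, ±2, ... in turn.
Test x = 1: value = 0 ✓, so (x - 1) is a factor.
Synthetic division by (x - 1): bring down 1; 1(1) + 10 = 11; 11(1) + 5 = 16; 16(1) - 100 = -84; (-84)(1) + 84 = 0 → quotient x^3 + 11x^2 + 16x - 84, remainder 0.
Continue with the quotient x^3 + 11x^2 + 16x - 84 (candidates must divide 84; re-test x = 1 first in case it repeats).
Test x = 1: value = -56 ≠ 0.
Test x = -1: value = -90 ≠ 0.
Test x = 2: value = 0 ✓, so (x - 2) is a factor.
Synthetic division by (x - 2): bring down 1; 1(2) + 11 = 13; 13(2) + 16 = 42; 42(2) - 84 = 0 → quotient x^2 + 13x + 42, remainder 0.
Solve the quadratic x^2 + 13x + 42 = 0: discriminant = 13^2 - 4(1)(42) = 169 - 168 = 1.
sqrt(1) = 1, so x = (-13 ± 1)/2: x = -6 or x = -7.
Collecting all roots found:

x = -7, x = -6, x = 1, x = 2


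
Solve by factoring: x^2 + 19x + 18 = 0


We need two numbers that multiply to 18 and add to 19.
Those numbers are 18 and 1 (since 18 * 1 = 18 and 18 + 1 = 19).
So x^2 + 19x + 18 = (x + 18)(x + 1) = 0
Setting each factor to zero: x = -18 or x = -1

x = -18, x = -1


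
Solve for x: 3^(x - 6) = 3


Express both sides with the same base.
3 = 3^1
Since the bases match, equate exponents: x - 6 = 1
So x = 1 - (-6) = 7

x = 7


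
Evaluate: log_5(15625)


We need the exponent such that 5^? = 15625
5^6 = 15625
Therefore log_5(15625) = 6

6


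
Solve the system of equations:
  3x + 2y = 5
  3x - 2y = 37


Using Cramer's rule:
Determinant D = (3)(-2) - (3)(2) = -6 - 6 = -12
Dx = (5)(-2) - (37)(2) = -10 - 74 = -84
Dy = (3)(37) - (3)(5) = 111 - 15 = 96
x = Dx/D = -84/-12 = 7
y = Dy/D = 96/-12 = -8

x = 7, y = -8


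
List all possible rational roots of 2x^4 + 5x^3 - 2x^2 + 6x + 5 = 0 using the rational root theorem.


Rational root theorem: possible roots are ±p/q where:
  p divides the constant term (5): p ∈ {1, 5}
  q divides the leading coefficient (2): q ∈ {1, 2}

All possible rational roots: -5, -5/2, -1, -1/2, 1/2, 1, 5/2, 5

-5, -5/2, -1, -1/2, 1/2, 1, 5/2, 5


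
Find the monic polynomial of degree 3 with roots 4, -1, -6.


A monic polynomial with roots 4, -1, -6 is:
p(x) = (x - 4)(x + 1)(x + 6)
After multiplying by (x - 4): x - 4
After multiplying by (x + 1): x^2 - 3x - 4
After multiplying by (x + 6): x^3 + 3x^2 - 22x - 24

x^3 + 3x^2 - 22x - 24


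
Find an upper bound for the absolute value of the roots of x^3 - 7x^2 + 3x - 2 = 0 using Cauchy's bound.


Cauchy's bound: all roots r satisfy |r| <= 1 + max(|a_i/a_n|) for i = 0,...,n-1
where a_n is the leading coefficient.

Coefficients: [1, -7, 3, -2]
Leading coefficient a_n = 1
Ratios |a_i/a_n|: 7, 3, 2
Maximum ratio: 7
Cauchy's bound: |r| <= 1 + 7 = 8

Upper bound = 8


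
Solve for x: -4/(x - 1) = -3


Multiply both sides by (x - 1): -4 = -3(x - 1)
Distribute: -4 = -3x + 3
-3x = -4 - 3 = -7
x = 7/3

x = 7/3


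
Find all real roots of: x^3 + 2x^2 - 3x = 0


The constant term is 0, so x = 0 is a root. Factor out x:
  x(x^2 + 2x - 3) = 0
Solve the quadratic x^2 + 2x - 3 = 0: discriminant = 2^2 - 4(1)(-3) = 4 + 12 = 16.
sqrt(16) = 4, so x = (-2 ± 4)/2: x = 1 or x = -3.

x = -3, x = 0, x = 1


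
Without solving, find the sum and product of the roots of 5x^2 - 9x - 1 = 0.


By Vieta's formulas for ax^2 + bx + c = 0:
  Sum of roots = -b/a
  Product of roots = c/a

Here a = 5, b = -9, c = -1
Sum = -(-9)/5 = 9/5
Product = -1/5 = -1/5

Sum = 9/5, Product = -1/5


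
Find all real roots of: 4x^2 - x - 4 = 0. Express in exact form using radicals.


Using the quadratic formula: x = (-b ± sqrt(b^2 - 4ac)) / (2a)
Here a = 4, b = -1, c = -4
Discriminant = b^2 - 4ac = (-1)^2 - 4(4)(-4) = 1 + 64 = 65
Since discriminant = 65 > 0, there are two real roots.
x = (1 ± sqrt(65)) / 8
Numerically: x ≈ 1.1328 or x ≈ -0.8828

x = (1 + sqrt(65)) / 8 or x = (1 - sqrt(65)) / 8


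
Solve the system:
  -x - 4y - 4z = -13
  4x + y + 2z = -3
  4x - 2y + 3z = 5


Using Cramer's rule. Expand each determinant along the first row.
D  = (-1)*[1*3 - 2*(-2)] - (-4)*[4*3 - 2*4] + (-4)*[4*(-2) - 1*4]
  = (-1)*(7) - (-4)*(4) + (-4)*(-12) = 57
Dx = (-13)*[1*3 - 2*(-2)] - (-4)*[(-3)*3 - 2*5] + (-4)*[(-3)*(-2) - 1*5]
  = (-13)*(7) - (-4)*(-19) + (-4)*(1) = -171
Dy = (-1)*[(-3)*3 - 2*5] - (-13)*[4*3 - 2*4] + (-4)*[4*5 - (-3)*4]
  = (-1)*(-19) - (-13)*(4) + (-4)*(32) = -57
Dz = (-1)*[1*5 - (-3)*(-2)] - (-4)*[4*5 - (-3)*4] + (-13)*[4*(-2) - 1*4]
  = (-1)*(-1) - (-4)*(32) + (-13)*(-12) = 285
x = Dx/D = -171/57 = -3, y = Dy/D = -57/57 = -1, z = Dz/D = 285/57 = 5
Check eq1: (-1)(-3) + (-4)(-1) + (-4)(5) = -13 = -13 ✓
Check eq2: (4)(-3) + (1)(-1) + (2)(5) = -3 = -3 ✓
Check eq3: (4)(-3) + (-2)(-1) + (3)(5) = 5 = 5 ✓

x = -3, y = -1, z = 5


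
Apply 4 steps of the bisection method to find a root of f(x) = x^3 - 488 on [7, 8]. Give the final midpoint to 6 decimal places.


f(x) = x^3 - 488
f(7) = -145 < 0
f(8) = 24 > 0

Step 1: midpoint = (7.000000 + 8.000000)/2 = 7.500000
  f(7.500000) = -66.125000
  f(mid) < 0, so root is in [7.500000, 8.000000]

Step 2: midpoint = (7.500000 + 8.000000)/2 = 7.750000
  f(7.750000) = -22.515625
  f(mid) < 0, so root is in [7.750000, 8.000000]

Step 3: midpoint = (7.750000 + 8.000000)/2 = 7.875000
  f(7.875000) = 0.373047
  f(mid) > 0, so root is in [7.750000, 7.875000]

Step 4: midpoint = (7.750000 + 7.875000)/2 = 7.812500
  f(7.812500) = -11.162842
  f(mid) < 0, so root is in [7.812500, 7.875000]

midpoint = 7.812500


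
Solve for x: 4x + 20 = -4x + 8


Starting with: 4x + 20 = -4x + 8
Move all x terms to left: (4 + 4)x = 8 - 20
Simplify: 8x = -12
Divide both sides by 8: x = -3/2

x = -3/2


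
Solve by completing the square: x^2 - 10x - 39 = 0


Start: x^2 - 10x - 39 = 0
Move constant: x^2 - 10x = 39
Half of -10 is -5, squared is 25
Add 25 to both sides: x^2 - 10x + 25 = 64
(x - 5)^2 = 64
x - 5 = ±8
x = 5 + 8 = 13 or x = 5 - 8 = -3

x = -3, x = 13


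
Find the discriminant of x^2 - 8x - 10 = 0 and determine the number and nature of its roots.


For ax^2 + bx + c = 0, discriminant D = b^2 - 4ac
Here a = 1, b = -8, c = -10
D = (-8)^2 - 4(1)(-10) = 64 + 40 = 104

D = 104 > 0 but not a perfect square
The equation has 2 distinct real irrational roots.

Discriminant = 104, 2 distinct real irrational roots


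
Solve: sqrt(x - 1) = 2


Square both sides: x - 1 = 2^2 = 4
x = 4 + 1 = 5
x = 5
Check: sqrt(1*5 - 1) = sqrt(4) = 2 ✓

x = 5


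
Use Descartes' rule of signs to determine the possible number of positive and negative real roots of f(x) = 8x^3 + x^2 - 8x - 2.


Descartes' rule of signs:

For positive roots, count sign changes in f(x) = 8x^3 + x^2 - 8x - 2:
Signs of coefficients: +, +, -, -
Number of sign changes: 1
Possible positive real roots: 1

For negative roots, examine f(-x) = -8x^3 + x^2 + 8x - 2:
Signs of coefficients: -, +, +, -
Number of sign changes: 2
Possible negative real roots: 2, 0

Positive roots: 1; Negative roots: 2 or 0


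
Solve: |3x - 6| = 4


An absolute value equation |expr| = 4 gives two cases:
Case 1: 3x - 6 = 4
  3x = 10, so x = 10/3
Case 2: 3x - 6 = -4
  3x = 2, so x = 2/3

x = 2/3, x = 10/3


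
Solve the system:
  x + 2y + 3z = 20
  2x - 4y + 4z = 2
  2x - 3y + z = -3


Using Cramer's rule. Expand each determinant along the first row.
D  = 1*[(-4)*1 - 4*(-3)] - 2*[2*1 - 4*2] + 3*[2*(-3) - (-4)*2]
  = 1*(8) - 2*(-6) + 3*(2) = 26
Dx = 20*[(-4)*1 - 4*(-3)] - 2*[2*1 - 4*(-3)] + 3*[2*(-3) - (-4)*(-3)]
  = 20*(8) - 2*(14) + 3*(-18) = 78
Dy = 1*[2*1 - 4*(-3)] - 20*[2*1 - 4*2] + 3*[2*(-3) - 2*2]
  = 1*(14) - 20*(-6) + 3*(-10) = 104
Dz = 1*[(-4)*(-3) - 2*(-3)] - 2*[2*(-3) - 2*2] + 20*[2*(-3) - (-4)*2]
  = 1*(18) - 2*(-10) + 20*(2) = 78
x = Dx/D = 78/26 = 3, y = Dy/D = 104/26 = 4, z = Dz/D = 78/26 = 3
Check eq1: (1)(3) + (2)(4) + (3)(3) = 20 = 20 ✓
Check eq2: (2)(3) + (-4)(4) + (4)(3) = 2 = 2 ✓
Check eq3: (2)(3) + (-3)(4) + (1)(3) = -3 = -3 ✓

x = 3, y = 4, z = 3


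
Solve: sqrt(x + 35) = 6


Square both sides: x + 35 = 6^2 = 36
x = 36 - 35 = 1
x = 1
Check: sqrt(1*1 + 35) = sqrt(36) = 6 ✓

x = 1


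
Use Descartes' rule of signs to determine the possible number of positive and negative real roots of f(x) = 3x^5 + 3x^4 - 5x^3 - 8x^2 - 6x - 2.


Descartes' rule of signs:

For positive roots, count sign changes in f(x) = 3x^5 + 3x^4 - 5x^3 - 8x^2 - 6x - 2:
Signs of coefficients: +, +, -, -, -, -
Number of sign changes: 1
Possible positive real roots: 1

For negative roots, examine f(-x) = -3x^5 + 3x^4 + 5x^3 - 8x^2 + 6x - 2:
Signs of coefficients: -, +, +, -, +, -
Number of sign changes: 4
Possible negative real roots: 4, 2, 0

Positive roots: 1; Negative roots: 4 or 2 or 0


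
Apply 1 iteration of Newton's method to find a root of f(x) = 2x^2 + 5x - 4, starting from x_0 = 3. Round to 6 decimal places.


Newton's method: x_(n+1) = x_n - f(x_n)/f'(x_n)
f(x) = 2x^2 + 5x - 4
f'(x) = 4x + 5

Iteration 1:
  f(3.000000) = 29.000000
  f'(3.000000) = 17.000000
  x_1 = 3.000000 - (29.000000)/(17.000000) = 1.294118

x_1 = 1.294118


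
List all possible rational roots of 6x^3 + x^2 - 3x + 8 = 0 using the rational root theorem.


Rational root theorem: possible roots are ±p/q where:
  p divides the constant term (8): p ∈ {1, 2, 4, 8}
  q divides the leading coefficient (6): q ∈ {1, 2, 3, 6}

All possible rational roots: -8, -4, -8/3, -2, -4/3, -1, -2/3, -1/2, -1/3, -1/6, 1/6, 1/3, 1/2, 2/3, 1, 4/3, 2, 8/3, 4, 8

-8, -4, -8/3, -2, -4/3, -1, -2/3, -1/2, -1/3, -1/6, 1/6, 1/3, 1/2, 2/3, 1, 4/3, 2, 8/3, 4, 8


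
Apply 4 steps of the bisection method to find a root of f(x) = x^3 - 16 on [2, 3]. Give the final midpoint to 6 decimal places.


f(x) = x^3 - 16
f(2) = -8 < 0
f(3) = 11 > 0

Step 1: midpoint = (2.000000 + 3.000000)/2 = 2.500000
  f(2.500000) = -0.375000
  f(mid) < 0, so root is in [2.500000, 3.000000]

Step 2: midpoint = (2.500000 + 3.000000)/2 = 2.750000
  f(2.750000) = 4.796875
  f(mid) > 0, so root is in [2.500000, 2.750000]

Step 3: midpoint = (2.500000 + 2.750000)/2 = 2.625000
  f(2.625000) = 2.087891
  f(mid) > 0, so root is in [2.500000, 2.625000]

Step 4: midpoint = (2.500000 + 2.625000)/2 = 2.562500
  f(2.562500) = 0.826416
  f(mid) > 0, so root is in [2.500000, 2.562500]

midpoint = 2.562500


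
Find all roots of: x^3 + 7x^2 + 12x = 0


The constant term is 0, so x = 0 is a root. Factor out x:
  x^2 + 7x + 12 = 0
Solve the quadratic x^2 + 7x + 12 = 0: discriminant = 7^2 - 4(1)(12) = 49 - 48 = 1.
sqrt(1) = 1, so x = (-7 ± 1)/2: x = -3 or x = -4.
Collecting all roots found:

x = -4, x = -3, x = 0


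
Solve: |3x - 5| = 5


An absolute value equation |expr| = 5 gives two cases:
Case 1: 3x - 5 = 5
  3x = 10, so x = 10/3
Case 2: 3x - 5 = -5
  3x = 0, so x = 0

x = 0, x = 10/3


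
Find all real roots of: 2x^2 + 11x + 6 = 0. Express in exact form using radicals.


Using the quadratic formula: x = (-b ± sqrt(b^2 - 4ac)) / (2a)
Here a = 2, b = 11, c = 6
Discriminant = b^2 - 4ac = 11^2 - 4(2)(6) = 121 - 48 = 73
Since discriminant = 73 > 0, there are two real roots.
x = (-11 ± sqrt(73)) / 4
Numerically: x ≈ -0.6140 or x ≈ -4.8860

x = (-11 + sqrt(73)) / 4 or x = (-11 - sqrt(73)) / 4


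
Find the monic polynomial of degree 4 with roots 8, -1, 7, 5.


A monic polynomial with roots 8, -1, 7, 5 is:
p(x) = (x - 8)(x + 1)(x - 7)(x - 5)
After multiplying by (x - 8): x - 8
After multiplying by (x + 1): x^2 - 7x - 8
After multiplying by (x - 7): x^3 - 14x^2 + 41x + 56
After multiplying by (x - 5): x^4 - 19x^3 + 111x^2 - 149x - 280

x^4 - 19x^3 + 111x^2 - 149x - 280


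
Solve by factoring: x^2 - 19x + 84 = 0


We need two numbers that multiply to 84 and add to -19.
Those numbers are -7 and -12 (since (-7) * (-12) = 84 and (-7) + (-12) = -19).
So x^2 - 19x + 84 = (x - 7)(x - 12) = 0
Setting each factor to zero: x = 7 or x = 12

x = 7, x = 12


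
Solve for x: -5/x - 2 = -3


Subtract -2 from both sides: -5/x = -1
Multiply both sides by x: -5 = -1 * x
Divide by -1: x = 5

x = 5


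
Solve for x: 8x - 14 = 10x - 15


Starting with: 8x - 14 = 10x - 15
Move all x terms to left: (8 - 10)x = -15 + 14
Simplify: -2x = -1
Divide both sides by -2: x = 1/2

x = 1/2


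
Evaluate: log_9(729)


We need the exponent such that 9^? = 729
9^3 = 729
Therefore log_9(729) = 3

3


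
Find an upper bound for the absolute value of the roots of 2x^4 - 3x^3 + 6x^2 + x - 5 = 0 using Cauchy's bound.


Cauchy's bound: all roots r satisfy |r| <= 1 + max(|a_i/a_n|) for i = 0,...,n-1
where a_n is the leading coefficient.

Coefficients: [2, -3, 6, 1, -5]
Leading coefficient a_n = 2
Ratios |a_i/a_n|: 3/2, 3, 1/2, 5/2
Maximum ratio: 3
Cauchy's bound: |r| <= 1 + 3 = 4

Upper bound = 4


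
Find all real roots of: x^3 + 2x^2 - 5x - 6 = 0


Let p(x) = x^3 + 2x^2 - 5x - 6. By the rational root theorem (leading coefficient 1), any rational root is an integer divisor of 6: try ±1, ±2, ... in turn.
Test x = 1: value = -8 ≠ 0.
Test x = -1: value = 0 ✓, so (x + 1) is a factor.
Synthetic division by (x + 1): bring down 1; 1(-1) + 2 = 1; 1(-1) - 5 = -6; (-6)(-1) - 6 = 0 → quotient x^2 + x - 6, remainder 0.
Solve the quadratic x^2 + x - 6 = 0: discriminant = 1^2 - 4(1)(-6) = 1 + 24 = 25.
sqrt(25) = 5, so x = (-1 ± 5)/2: x = 2 or x = -3.

x = -3, x = -1, x = 2


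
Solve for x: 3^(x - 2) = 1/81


Express both sides with the same base.
1/81 = 3^(-4)
Since the bases match, equate exponents: x - 2 = -4
So x = -4 - (-2) = -2

x = -2


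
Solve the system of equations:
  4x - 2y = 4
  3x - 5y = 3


Using Cramer's rule:
Determinant D = (4)(-5) - (3)(-2) = -20 + 6 = -14
Dx = (4)(-5) - (3)(-2) = -20 + 6 = -14
Dy = (4)(3) - (3)(4) = 12 - 12 = 0
x = Dx/D = -14/-14 = 1
y = Dy/D = 0/-14 = 0

x = 1, y = 0


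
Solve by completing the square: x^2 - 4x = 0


Start: x^2 - 4x + 0 = 0
Move constant: x^2 - 4x = 0
Half of -4 is -2, squared is 4
Add 4 to both sides: x^2 - 4x + 4 = 4
(x - 2)^2 = 4
x - 2 = ±2
x = 2 + 2 = 4 or x = 2 - 2 = 0

x = 0, x = 4


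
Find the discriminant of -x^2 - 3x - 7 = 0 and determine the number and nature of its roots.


For ax^2 + bx + c = 0, discriminant D = b^2 - 4ac
Here a = -1, b = -3, c = -7
D = (-3)^2 - 4(-1)(-7) = 9 - 28 = -19

D = -19 < 0
The equation has no real roots (2 complex conjugate roots).

Discriminant = -19, no real roots (2 complex conjugate roots)


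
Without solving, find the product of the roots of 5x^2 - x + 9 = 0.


By Vieta's formulas for ax^2 + bx + c = 0:
  Sum of roots = -b/a
  Product of roots = c/a

Here a = 5, b = -1, c = 9
Sum = -(-1)/5 = 1/5
Product = 9/5 = 9/5

Product = 9/5


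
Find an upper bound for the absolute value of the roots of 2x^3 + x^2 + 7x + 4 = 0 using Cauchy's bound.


Cauchy's bound: all roots r satisfy |r| <= 1 + max(|a_i/a_n|) for i = 0,...,n-1
where a_n is the leading coefficient.

Coefficients: [2, 1, 7, 4]
Leading coefficient a_n = 2
Ratios |a_i/a_n|: 1/2, 7/2, 2
Maximum ratio: 7/2
Cauchy's bound: |r| <= 1 + 7/2 = 9/2

Upper bound = 9/2


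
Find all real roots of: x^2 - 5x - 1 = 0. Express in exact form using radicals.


Using the quadratic formula: x = (-b ± sqrt(b^2 - 4ac)) / (2a)
Here a = 1, b = -5, c = -1
Discriminant = b^2 - 4ac = (-5)^2 - 4(1)(-1) = 25 + 4 = 29
Since discriminant = 29 > 0, there are two real roots.
x = (5 ± sqrt(29)) / 2
Numerically: x ≈ 5.1926 or x ≈ -0.1926

x = (5 + sqrt(29)) / 2 or x = (5 - sqrt(29)) / 2


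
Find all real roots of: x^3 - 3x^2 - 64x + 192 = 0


Let p(x) = x^3 - 3x^2 - 64x + 192. By the rational root theorem (leading coefficient 1), any rational root is an integer divisor of 192: try ±1, ±2, ... in turn.
Test x = 1: value = 126 ≠ 0.
Test x = -1: value = 252 ≠ 0.
Test x = 2: value = 60 ≠ 0.
Test x = -2: value = 300 ≠ 0.
Test x = 3: value = 0 ✓, so (x - 3) is a factor.
Synthetic division by (x - 3): bring down 1; 1(3) - 3 = 0; 0(3) - 64 = -64; (-64)(3) + 192 = 0 → quotient x^2 - 64, remainder 0.
Solve the quadratic x^2 - 64 = 0: discriminant = 0^2 - 4(1)(-64) = 0 + 256 = 256.
sqrt(256) = 16, so x = (0 ± 16)/2: x = 8 or x = -8.

x = -8, x = 3, x = 8


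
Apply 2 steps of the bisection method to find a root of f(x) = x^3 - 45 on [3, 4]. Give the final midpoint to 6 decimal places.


f(x) = x^3 - 45
f(3) = -18 < 0
f(4) = 19 > 0

Step 1: midpoint = (3.000000 + 4.000000)/2 = 3.500000
  f(3.500000) = -2.125000
  f(mid) < 0, so root is in [3.500000, 4.000000]

Step 2: midpoint = (3.500000 + 4.000000)/2 = 3.750000
  f(3.750000) = 7.734375
  f(mid) > 0, so root is in [3.500000, 3.750000]

midpoint = 3.750000


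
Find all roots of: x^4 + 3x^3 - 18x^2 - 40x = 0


The constant term is 0, so x = 0 is a root. Factor out x:
  x^3 + 3x^2 - 18x - 40 = 0
Let p(x) = x^3 + 3x^2 - 18x - 40. By the rational root theorem (leading coefficient 1), any rational root is an integer divisor of 40: try ±1, ±2, ... in turn.
Test x = 1: value = -54 ≠ 0.
Test x = -1: value = -20 ≠ 0.
Test x = 2: value = -56 ≠ 0.
Test x = -2: value = 0 ✓, so (x + 2) is a factor.
Synthetic division by (x + 2): bring down 1; 1(-2) + 3 = 1; 1(-2) - 18 = -20; (-20)(-2) - 40 = 0 → quotient x^2 + x - 20, remainder 0.
Solve the quadratic x^2 + x - 20 = 0: discriminant = 1^2 - 4(1)(-20) = 1 + 80 = 81.
sqrt(81) = 9, so x = (-1 ± 9)/2: x = 4 or x = -5.
Collecting all roots found:

x = -5, x = -2, x = 0, x = 4


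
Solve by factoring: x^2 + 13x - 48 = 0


We need two numbers that multiply to -48 and add to 13.
Those numbers are -3 and 16 (since (-3) * 16 = -48 and (-3) + 16 = 13).
So x^2 + 13x - 48 = (x - 3)(x + 16) = 0
Setting each factor to zero: x = 3 or x = -16

x = -16, x = 3


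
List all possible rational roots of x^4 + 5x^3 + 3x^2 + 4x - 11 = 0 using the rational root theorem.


Rational root theorem: possible roots are ±p/q where:
  p divides the constant term (-11): p ∈ {1, 11}
  q divides the leading coefficient (1): q ∈ {1}

All possible rational roots: -11, -1, 1, 11

-11, -1, 1, 11


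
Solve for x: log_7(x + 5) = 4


Convert to exponential form: x + 5 = 7^4 = 2401
x = 2401 - 5 = 2396
Check: log_7(2396 + 5) = log_7(2401) = log_7(2401) = 4 ✓

x = 2396


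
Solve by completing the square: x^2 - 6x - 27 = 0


Start: x^2 - 6x - 27 = 0
Move constant: x^2 - 6x = 27
Half of -6 is -3, squared is 9
Add 9 to both sides: x^2 - 6x + 9 = 36
(x - 3)^2 = 36
x - 3 = ±6
x = 3 + 6 = 9 or x = 3 - 6 = -3

x = -3, x = 9


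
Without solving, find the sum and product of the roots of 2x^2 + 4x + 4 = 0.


By Vieta's formulas for ax^2 + bx + c = 0:
  Sum of roots = -b/a
  Product of roots = c/a

Here a = 2, b = 4, c = 4
Sum = -(4)/2 = -2
Product = 4/2 = 2

Sum = -2, Product = 2


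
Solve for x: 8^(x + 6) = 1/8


Express both sides with the same base.
1/8 = 8^(-1)
Since the bases match, equate exponents: x + 6 = -1
So x = -1 - (6) = -7

x = -7


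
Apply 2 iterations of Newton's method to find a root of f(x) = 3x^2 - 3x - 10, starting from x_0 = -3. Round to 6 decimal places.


Newton's method: x_(n+1) = x_n - f(x_n)/f'(x_n)
f(x) = 3x^2 - 3x - 10
f'(x) = 6x - 3

Iteration 1:
  f(-3.000000) = 26.000000
  f'(-3.000000) = -21.000000
  x_1 = -3.000000 - (26.000000)/(-21.000000) = -1.761905

Iteration 2:
  f(-1.761905) = 4.598639
  f'(-1.761905) = -13.571429
  x_2 = -1.761905 - (4.598639)/(-13.571429) = -1.423058

x_2 = -1.423058


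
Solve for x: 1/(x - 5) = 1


Multiply both sides by (x - 5): 1 = 1(x - 5)
Distribute: 1 = x - 5
x = 1 + 5 = 6
x = 6

x = 6


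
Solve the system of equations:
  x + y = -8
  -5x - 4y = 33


Using Cramer's rule:
Determinant D = (1)(-4) - (-5)(1) = -4 + 5 = 1
Dx = (-8)(-4) - (33)(1) = 32 - 33 = -1
Dy = (1)(33) - (-5)(-8) = 33 - 40 = -7
x = Dx/D = -1/1 = -1
y = Dy/D = -7/1 = -7

x = -1, y = -7


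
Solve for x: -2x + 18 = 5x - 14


Starting with: -2x + 18 = 5x - 14
Move all x terms to left: (-2 - 5)x = -14 - 18
Simplify: -7x = -32
Divide both sides by -7: x = 32/7

x = 32/7


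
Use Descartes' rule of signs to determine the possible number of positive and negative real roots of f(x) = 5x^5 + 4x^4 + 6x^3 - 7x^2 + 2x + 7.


Descartes' rule of signs:

For positive roots, count sign changes in f(x) = 5x^5 + 4x^4 + 6x^3 - 7x^2 + 2x + 7:
Signs of coefficients: +, +, +, -, +, +
Number of sign changes: 2
Possible positive real roots: 2, 0

For negative roots, examine f(-x) = -5x^5 + 4x^4 - 6x^3 - 7x^2 - 2x + 7:
Signs of coefficients: -, +, -, -, -, +
Number of sign changes: 3
Possible negative real roots: 3, 1

Positive roots: 2 or 0; Negative roots: 3 or 1


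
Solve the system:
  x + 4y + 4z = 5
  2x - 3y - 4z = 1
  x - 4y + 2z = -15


Using Cramer's rule. Expand each determinant along the first row.
D  = 1*[(-3)*2 - (-4)*(-4)] - 4*[2*2 - (-4)*1] + 4*[2*(-4) - (-3)*1]
  = 1*(-22) - 4*(8) + 4*(-5) = -74
Dx = 5*[(-3)*2 - (-4)*(-4)] - 4*[1*2 - (-4)*(-15)] + 4*[1*(-4) - (-3)*(-15)]
  = 5*(-22) - 4*(-58) + 4*(-49) = -74
Dy = 1*[1*2 - (-4)*(-15)] - 5*[2*2 - (-4)*1] + 4*[2*(-15) - 1*1]
  = 1*(-58) - 5*(8) + 4*(-31) = -222
Dz = 1*[(-3)*(-15) - 1*(-4)] - 4*[2*(-15) - 1*1] + 5*[2*(-4) - (-3)*1]
  = 1*(49) - 4*(-31) + 5*(-5) = 148
x = Dx/D = -74/-74 = 1, y = Dy/D = -222/-74 = 3, z = Dz/D = 148/-74 = -2
Check eq1: (1)(1) + (4)(3) + (4)(-2) = 5 = 5 ✓
Check eq2: (2)(1) + (-3)(3) + (-4)(-2) = 1 = 1 ✓
Check eq3: (1)(1) + (-4)(3) + (2)(-2) = -15 = -15 ✓

x = 1, y = 3, z = -2


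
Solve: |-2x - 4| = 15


An absolute value equation |expr| = 15 gives two cases:
Case 1: -2x - 4 = 15
  -2x = 19, so x = -19/2
Case 2: -2x - 4 = -15
  -2x = -11, so x = 11/2

x = -19/2, x = 11/2


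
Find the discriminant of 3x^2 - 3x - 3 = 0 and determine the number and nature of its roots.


For ax^2 + bx + c = 0, discriminant D = b^2 - 4ac
Here a = 3, b = -3, c = -3
D = (-3)^2 - 4(3)(-3) = 9 + 36 = 45

D = 45 > 0 but not a perfect square
The equation has 2 distinct real irrational roots.

Discriminant = 45, 2 distinct real irrational roots


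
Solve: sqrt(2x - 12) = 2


Square both sides: 2x - 12 = 2^2 = 4
2x = 4 + 12 = 16
x = 8
Check: sqrt(2*8 - 12) = sqrt(4) = 2 ✓

x = 8


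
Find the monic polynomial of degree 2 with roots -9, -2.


A monic polynomial with roots -9, -2 is:
p(x) = (x + 9)(x + 2)
After multiplying by (x + 9): x + 9
After multiplying by (x + 2): x^2 + 11x + 18

x^2 + 11x + 18


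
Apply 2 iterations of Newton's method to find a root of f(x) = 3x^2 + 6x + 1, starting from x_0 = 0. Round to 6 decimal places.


Newton's method: x_(n+1) = x_n - f(x_n)/f'(x_n)
f(x) = 3x^2 + 6x + 1
f'(x) = 6x + 6

Iteration 1:
  f(0.000000) = 1.000000
  f'(0.000000) = 6.000000
  x_1 = 0.000000 - (1.000000)/(6.000000) = -0.166667

Iteration 2:
  f(-0.166667) = 0.083333
  f'(-0.166667) = 5.000000
  x_2 = -0.166667 - (0.083333)/(5.000000) = -0.183333

x_2 = -0.183333


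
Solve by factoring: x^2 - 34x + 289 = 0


We need two numbers that multiply to 289 and add to -34.
Those numbers are -17 and -17 (since (-17) * (-17) = 289 and (-17) + (-17) = -34).
So x^2 - 34x + 289 = (x - 17)(x - 17) = 0
Setting each factor to zero: x = 17 or x = 17

x = 17


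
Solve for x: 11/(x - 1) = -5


Multiply both sides by (x - 1): 11 = -5(x - 1)
Distribute: 11 = -5x + 5
-5x = 11 - 5 = 6
x = -6/5

x = -6/5


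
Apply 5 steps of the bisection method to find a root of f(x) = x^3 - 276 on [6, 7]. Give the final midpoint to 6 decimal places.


f(x) = x^3 - 276
f(6) = -60 < 0
f(7) = 67 > 0

Step 1: midpoint = (6.000000 + 7.000000)/2 = 6.500000
  f(6.500000) = -1.375000
  f(mid) < 0, so root is in [6.500000, 7.000000]

Step 2: midpoint = (6.500000 + 7.000000)/2 = 6.750000
  f(6.750000) = 31.546875
  f(mid) > 0, so root is in [6.500000, 6.750000]

Step 3: midpoint = (6.500000 + 6.750000)/2 = 6.625000
  f(6.625000) = 14.775391
  f(mid) > 0, so root is in [6.500000, 6.625000]

Step 4: midpoint = (6.500000 + 6.625000)/2 = 6.562500
  f(6.562500) = 6.623291
  f(mid) > 0, so root is in [6.500000, 6.562500]

Step 5: midpoint = (6.500000 + 6.562500)/2 = 6.531250
  f(6.531250) = 2.605011
  f(mid) > 0, so root is in [6.500000, 6.531250]

midpoint = 6.531250


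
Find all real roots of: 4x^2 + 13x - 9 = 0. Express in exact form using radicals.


Using the quadratic formula: x = (-b ± sqrt(b^2 - 4ac)) / (2a)
Here a = 4, b = 13, c = -9
Discriminant = b^2 - 4ac = 13^2 - 4(4)(-9) = 169 + 144 = 313
Since discriminant = 313 > 0, there are two real roots.
x = (-13 ± sqrt(313)) / 8
Numerically: x ≈ 0.5865 or x ≈ -3.8365

x = (-13 + sqrt(313)) / 8 or x = (-13 - sqrt(313)) / 8


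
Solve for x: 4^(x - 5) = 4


Express both sides with the same base.
4 = 4^1
Since the bases match, equate exponents: x - 5 = 1
So x = 1 - (-5) = 6

x = 6
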